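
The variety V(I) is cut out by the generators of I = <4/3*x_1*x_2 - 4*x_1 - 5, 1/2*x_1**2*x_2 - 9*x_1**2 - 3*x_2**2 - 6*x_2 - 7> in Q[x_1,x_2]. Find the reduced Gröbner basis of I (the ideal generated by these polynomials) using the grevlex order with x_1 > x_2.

G = {x_2**3 - x_2**2 + 75/8*x_1 - 11/3*x_2 - 299/32, x_1**2 + 2/5*x_2**2 - 1/4*x_1 + 4/5*x_2 + 14/15, x_1*x_2 - 3*x_1 - 15/4}

Buchberger's algorithm terminates because the ascending chain of leading-term ideals stabilizes.

f_1 = 4/3*x_1*x_2 - 4*x_1 - 5, LT = x_1*x_2.
f_2 = 1/2*x_1**2*x_2 - 9*x_1**2 - 3*x_2**2 - 6*x_2 - 7, LT = x_1**2*x_2.

S(f_1,f_2): lcm = x_1**2*x_2. S = 15*x_1**2 + 6*x_2**2 - 15/4*x_1 + 12*x_2 + 14.
  reduce S modulo (f_1, f_2):
  remainder 15*x_1**2 + 6*x_2**2 - 15/4*x_1 + 12*x_2 + 14 ≠ 0; add g_3 = 15*x_1**2 + 6*x_2**2 - 15/4*x_1 + 12*x_2 + 14 to the basis.

S(f_1,g_3): lcm = x_1**2*x_2. S = -2/5*x_2**3 - 3*x_1**2 + 1/4*x_1*x_2 - 4/5*x_2**2 - 15/4*x_1 - 14/15*x_2.
  reduce S modulo (f_1, f_2, g_3):
  remainder -2/5*x_2**3 + 2/5*x_2**2 - 15/4*x_1 + 22/15*x_2 + 299/80 ≠ 0; add g_4 = -2/5*x_2**3 + 2/5*x_2**2 - 15/4*x_1 + 22/15*x_2 + 299/80 to the basis.

The other S-polynomials (S(f_2,g_3), S(f_1,g_4), S(f_2,g_4), S(g_3,g_4)) all reduce to 0 modulo the current basis, so we have a Gröbner basis.
Inter-reduce: drop elements whose leading term is divisible by another's, tail-reduce, and make monic.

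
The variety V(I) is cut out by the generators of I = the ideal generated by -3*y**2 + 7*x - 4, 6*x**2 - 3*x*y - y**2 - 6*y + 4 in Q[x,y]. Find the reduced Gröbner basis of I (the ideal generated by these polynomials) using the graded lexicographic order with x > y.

G = {x**2 - 1/2*x*y - 7/18*x - y + 8/9, y**2 - 7/3*x + 4/3}

f_1 = -3*y**2 + 7*x - 4, LT = y**2.
f_2 = 6*x**2 - 3*x*y - y**2 - 6*y + 4, LT = x**2.

The S-polynomials (S(f_1,f_2)) all reduce to 0 modulo the current basis, so we have a Gröbner basis.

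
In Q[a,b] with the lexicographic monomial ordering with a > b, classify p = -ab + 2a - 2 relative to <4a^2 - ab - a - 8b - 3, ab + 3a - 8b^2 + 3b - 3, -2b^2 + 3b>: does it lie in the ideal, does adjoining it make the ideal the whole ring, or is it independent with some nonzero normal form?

-ab + 2a - 2 lies in I (it reduces to 0).

First compute the reduced Gröbner basis of I by Buchberger's algorithm.
f_1 = 4a^2 - ab - a - 8b - 3, LT = a^2.
f_2 = ab + 3a - 8b^2 + 3b - 3, LT = ab.
f_3 = -2b^2 + 3b, LT = b^2.

S(f_1,f_2): lcm = a^2b. S = -3a^2 + 31/4ab^2 - 13/4ab + 3a - 2b^2 - 3/4b.
  reduce S modulo (f_1, f_2, f_3):
  remainder 84a - 1017/8b - 84 ≠ 0; add h_4 = 84a - 1017/8b - 84 to the basis.

S(f_2,f_3): lcm = ab^2. S = 9/2ab - 8b^3 + 3b^2 - 3b.
  reduce S modulo (f_1, f_2, f_3, h_4):
  remainder 1599/448b ≠ 0; add h_5 = 1599/448b to the basis.

The other S-polynomials (S(f_1,f_3), S(f_1,h_4), S(f_2,h_4), S(f_3,h_4), S(f_1,h_5), S(f_2,h_5), S(f_3,h_5), S(h_4,h_5)) all reduce to 0 modulo the current basis, so we have a Gröbner basis.
Inter-reduce: drop elements whose leading term is divisible by another's, tail-reduce, and make monic.
Reduced Gröbner basis: {a - 1, b}.
Label its elements g_1 = a - 1, g_2 = b.

Reduce p = -ab + 2a - 2 modulo G:
  leading term ab: subtract (-b)·g_1 from -ab + 2a - 2 → 2a - b - 2
  leading term a: subtract (2)·g_1 from 2a - b - 2 → -b
  leading term b: subtract (-1)·g_2 from -b → 0
  normal form = 0.
Since the normal form is 0, p ∈ I.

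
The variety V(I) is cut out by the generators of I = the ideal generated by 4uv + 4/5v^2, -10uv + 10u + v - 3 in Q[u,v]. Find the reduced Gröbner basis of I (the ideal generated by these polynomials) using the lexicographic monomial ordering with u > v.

G = {u + 1/5v^2 + 1/10v - 3/10, v^3 - 1/2v^2 - 3/2v}

f_1 = 4uv + 4/5v^2, LT = uv.
f_2 = -10uv + 10u + v - 3, LT = uv.

S(f_1,f_2): lcm = uv. S = u + 1/5v^2 + 1/10v - 3/10.
  leading term u: no divisor's leading term divides it; move u to the remainder.
  leading term v^2: no divisor's leading term divides it; move 1/5v^2 to the remainder.
  leading term v: no divisor's leading term divides it; move 1/10v to the remainder.
  leading term 1: no divisor's leading term divides it; move -3/10 to the remainder.
  remainder u + 1/5v^2 + 1/10v - 3/10 ≠ 0; add g_3 = u + 1/5v^2 + 1/10v - 3/10 to the basis.

S(f_1,g_3): lcm = uv. S = -1/5v^3 + 1/10v^2 + 3/10v.
  leading term v^3: no divisor's leading term divides it; move -1/5v^3 to the remainder.
  leading term v^2: no divisor's leading term divides it; move 1/10v^2 to the remainder.
  leading term v: no divisor's leading term divides it; move 3/10v to the remainder.
  remainder -1/5v^3 + 1/10v^2 + 3/10v ≠ 0; add g_4 = -1/5v^3 + 1/10v^2 + 3/10v to the basis.

The other S-polynomials (S(f_2,g_3), S(f_1,g_4), S(f_2,g_4), S(g_3,g_4)) all reduce to 0 modulo the current basis, so we have a Gröbner basis.
Inter-reduce: drop elements whose leading term is divisible by another's, tail-reduce, and make monic.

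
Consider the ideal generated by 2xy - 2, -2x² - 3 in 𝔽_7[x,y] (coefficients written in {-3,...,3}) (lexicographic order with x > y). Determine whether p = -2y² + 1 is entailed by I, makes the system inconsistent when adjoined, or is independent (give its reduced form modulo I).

-2y² + 1 lies in I (it reduces to 0).

First compute the reduced Gröbner basis of I by Buchberger's algorithm.
f_1 = 2xy - 2, LT = xy.
f_2 = -2x² - 3, LT = x².

S(f_1,f_2): lcm = x²y. S = -x + 2y.
  leading term x: no divisor's leading term divides it; move -x to the remainder.
  leading term y: no divisor's leading term divides it; move 2y to the remainder.
  remainder -x + 2y ≠ 0; add h_3 = -x + 2y to the basis.

S(f_1,h_3): lcm = xy. S = 2y² - 1.
  leading term y²: no divisor's leading term divides it; move 2y² to the remainder.
  leading term 1: no divisor's leading term divides it; move -1 to the remainder.
  remainder 2y² - 1 ≠ 0; add h_4 = 2y² - 1 to the basis.

The other S-polynomials (S(f_2,h_3), S(f_1,h_4), S(f_2,h_4), S(h_3,h_4)) all reduce to 0 modulo the current basis, so we have a Gröbner basis.
Inter-reduce: drop elements whose leading term is divisible by another's, tail-reduce, and make monic.
Reduced Gröbner basis: {x - 2y, y² + 3}.
Label its elements g_1 = x - 2y, g_2 = y² + 3.

Reduce p = -2y² + 1 modulo G:
  leading term y²: subtract (-2)·g_2 from -2y² + 1 → 0
  normal form = 0.
Since the normal form is 0, p ∈ I.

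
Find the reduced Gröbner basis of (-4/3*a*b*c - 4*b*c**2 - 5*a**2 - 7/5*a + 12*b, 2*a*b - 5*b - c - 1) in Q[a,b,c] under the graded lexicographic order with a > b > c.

f_1 = -4/3*a*b*c - 4*b*c**2 - 5*a**2 - 7/5*a + 12*b, LT = a*b*c.
f_2 = 2*a*b - 5*b - c - 1, LT = a*b.

S(f_1,f_2): lcm = a*b*c. S = 3*b*c**2 + 15/4*a**2 + 5/2*b*c + 1/2*c**2 + 21/20*a - 9*b + 1/2*c.
  leading term b*c**2: no divisor's leading term divides it; move 3*b*c**2 to the remainder.
  leading term a**2: no divisor's leading term divides it; move 15/4*a**2 to the remainder.
  leading term b*c: no divisor's leading term divides it; move 5/2*b*c to the remainder.
  leading term c**2: no divisor's leading term divides it; move 1/2*c**2 to the remainder.
  leading term a: no divisor's leading term divides it; move 21/20*a to the remainder.
  leading term b: no divisor's leading term divides it; move -9*b to the remainder.
  leading term c: no divisor's leading term divides it; move 1/2*c to the remainder.
  remainder 3*b*c**2 + 15/4*a**2 + 5/2*b*c + 1/2*c**2 + 21/20*a - 9*b + 1/2*c ≠ 0; add g_3 = 3*b*c**2 + 15/4*a**2 + 5/2*b*c + 1/2*c**2 + 21/20*a - 9*b + 1/2*c to the basis.

S(f_1,g_3): lcm = a*b*c**2. S = 3*b*c**3 - 5/4*a**3 + 15/4*a**2*c - 5/6*a*b*c - 1/6*a*c**2 - 7/20*a**2 + 3*a*b + 53/60*a*c - 9*b*c.
  leading term b*c**3: subtract (c)·g_3 from 3*b*c**3 - 5/4*a**3 + 15/4*a**2*c - 5/6*a*b*c - 1/6*a*c**2 - 7/20*a**2 + 3*a*b + 53/60*a*c - 9*b*c → -5/4*a**3 - 5/6*a*b*c - 1/6*a*c**2 - 5/2*b*c**2 - 1/2*c**3 - 7/20*a**2 + 3*a*b - 1/6*a*c - 1/2*c**2
  leading term a**3: no divisor's leading term divides it; move -5/4*a**3 to the remainder.
  leading term a*b*c: subtract (5/8)·f_1 from -5/6*a*b*c - 1/6*a*c**2 - 5/2*b*c**2 - 1/2*c**3 - 7/20*a**2 + 3*a*b - 1/6*a*c - 1/2*c**2 → -1/6*a*c**2 - 1/2*c**3 + 111/40*a**2 + 3*a*b - 1/6*a*c - 1/2*c**2 + 7/8*a - 15/2*b
  leading term a*c**2: no divisor's leading term divides it; move -1/6*a*c**2 to the remainder.
  leading term c**3: no divisor's leading term divides it; move -1/2*c**3 to the remainder.
  leading term a**2: no divisor's leading term divides it; move 111/40*a**2 to the remainder.
  leading term a*b: subtract (3/2)·f_2 from 3*a*b - 1/6*a*c - 1/2*c**2 + 7/8*a - 15/2*b → -1/6*a*c - 1/2*c**2 + 7/8*a + 3/2*c + 3/2
  leading term a*c: no divisor's leading term divides it; move -1/6*a*c to the remainder.
  leading term c**2: no divisor's leading term divides it; move -1/2*c**2 to the remainder.
  leading term a: no divisor's leading term divides it; move 7/8*a to the remainder.
  leading term c: no divisor's leading term divides it; move 3/2*c to the remainder.
  leading term 1: no divisor's leading term divides it; move 3/2 to the remainder.
  remainder -5/4*a**3 - 1/6*a*c**2 - 1/2*c**3 + 111/40*a**2 - 1/6*a*c - 1/2*c**2 + 7/8*a + 3/2*c + 3/2 ≠ 0; add g_4 = -5/4*a**3 - 1/6*a*c**2 - 1/2*c**3 + 111/40*a**2 - 1/6*a*c - 1/2*c**2 + 7/8*a + 3/2*c + 3/2 to the basis.

The other S-polynomials (S(f_2,g_3), S(f_1,g_4), S(f_2,g_4), S(g_3,g_4)) all reduce to 0 modulo the current basis, so we have a Gröbner basis.
Inter-reduce: drop elements whose leading term is divisible by another's, tail-reduce, and make monic.

G = {a**3 + 2/15*a*c**2 + 2/5*c**3 - 111/50*a**2 + 2/15*a*c + 2/5*c**2 - 7/10*a - 6/5*c - 6/5, b*c**2 + 5/4*a**2 + 5/6*b*c + 1/6*c**2 + 7/20*a - 3*b + 1/6*c, a*b - 5/2*b - 1/2*c - 1/2}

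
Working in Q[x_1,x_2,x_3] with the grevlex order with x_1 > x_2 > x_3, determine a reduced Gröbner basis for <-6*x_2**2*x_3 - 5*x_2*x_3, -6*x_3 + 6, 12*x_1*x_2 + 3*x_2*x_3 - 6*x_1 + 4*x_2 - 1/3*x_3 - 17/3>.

G = {x_2**2 + 5/6*x_2, x_1 + 5/16*x_2 + 1, x_3 - 1}

f_1 = -6*x_2**2*x_3 - 5*x_2*x_3, LT = x_2**2*x_3.
f_2 = -6*x_3 + 6, LT = x_3.
f_3 = 12*x_1*x_2 + 3*x_2*x_3 - 6*x_1 + 4*x_2 - 1/3*x_3 - 17/3, LT = x_1*x_2.

S(f_1,f_2): lcm = x_2**2*x_3. S = x_2**2 + 5/6*x_2*x_3.
  reduce S modulo (f_1, f_2, f_3):
  remainder x_2**2 + 5/6*x_2 ≠ 0; add g_4 = x_2**2 + 5/6*x_2 to the basis.

S(f_1,f_3): lcm = x_1*x_2**2*x_3. S = -1/4*x_2**2*x_3**2 + 4/3*x_1*x_2*x_3 - 1/3*x_2**2*x_3 + 1/36*x_2*x_3**2 + 17/36*x_2*x_3.
  reduce S modulo (f_1, f_2, f_3, g_4):
  remainder 2/3*x_1 + 5/24*x_2 + 2/3 ≠ 0; add g_5 = 2/3*x_1 + 5/24*x_2 + 2/3 to the basis.

The other S-polynomials (S(f_2,f_3), S(f_1,g_4), S(f_2,g_4), S(f_3,g_4), S(f_1,g_5), S(f_2,g_5), S(f_3,g_5), S(g_4,g_5)) all reduce to 0 modulo the current basis, so we have a Gröbner basis.
Inter-reduce: drop elements whose leading term is divisible by another's, tail-reduce, and make monic.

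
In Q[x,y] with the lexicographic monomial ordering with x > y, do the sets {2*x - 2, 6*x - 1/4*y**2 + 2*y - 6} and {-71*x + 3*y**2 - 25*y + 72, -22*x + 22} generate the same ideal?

No, the ideals differ.

Since reduced Gröbner bases are canonical representatives of ideals under a given ordering, it suffices to compute and compare them.
Buchberger on the first generating set:
f_1 = 2*x - 2, LT = x.
f_2 = 6*x - 1/4*y**2 + 2*y - 6, LT = x.

S(f_1,f_2): lcm = x. S = 1/24*y**2 - 1/3*y.
  reduce S modulo (f_1, f_2):
  remainder 1/24*y**2 - 1/3*y ≠ 0; add g_3 = 1/24*y**2 - 1/3*y to the basis.

The other S-polynomials (S(f_1,g_3), S(f_2,g_3)) all reduce to 0 modulo the current basis, so we have a Gröbner basis.
Inter-reduce: drop elements whose leading term is divisible by another's, tail-reduce, and make monic.
Reduced Gröbner basis: {x - 1, y**2 - 8*y}.

Buchberger on the second generating set:
h_1 = -71*x + 3*y**2 - 25*y + 72, LT = x.
h_2 = -22*x + 22, LT = x.

S(h_1,h_2): lcm = x. S = -3/71*y**2 + 25/71*y - 1/71.
  reduce S modulo (h_1, h_2):
  remainder -3/71*y**2 + 25/71*y - 1/71 ≠ 0; add k_3 = -3/71*y**2 + 25/71*y - 1/71 to the basis.

The other S-polynomials (S(h_1,k_3), S(h_2,k_3)) all reduce to 0 modulo the current basis, so we have a Gröbner basis.
Inter-reduce: drop elements whose leading term is divisible by another's, tail-reduce, and make monic.
Reduced Gröbner basis: {x - 1, y**2 - 25/3*y + 1/3}.

Since the reduced bases disagree, the two ideals are not the same.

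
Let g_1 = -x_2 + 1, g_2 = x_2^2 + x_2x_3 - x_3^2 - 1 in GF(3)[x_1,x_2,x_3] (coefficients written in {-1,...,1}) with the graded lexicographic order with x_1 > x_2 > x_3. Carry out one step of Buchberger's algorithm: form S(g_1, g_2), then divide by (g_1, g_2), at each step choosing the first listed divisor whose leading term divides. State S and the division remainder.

lcm(LM(g_1), LM(g_2)) = x_2^2.
S = (lcm/LT(g_1))·g_1 − (lcm/LT(g_2))·g_2 = -x_2x_3 + x_3^2 - x_2 + 1.
Reduce S modulo (g_1, g_2) in that order:
  leading term x_2x_3: subtract (x_3)·g_1 from -x_2x_3 + x_3^2 - x_2 + 1 → x_3^2 - x_2 - x_3 + 1
  leading term x_3^2: no divisor's leading term divides it; move x_3^2 to the remainder.
  leading term x_2: subtract (1)·g_1 from -x_2 - x_3 + 1 → -x_3
  leading term x_3: no divisor's leading term divides it; move -x_3 to the remainder.
The remainder x_3^2 - x_3 is nonzero, so it would be added as the next basis element.
This is the inner loop of Buchberger's algorithm — each nonzero remainder becomes a new basis element.

S(g_1, g_2) = -x_2x_3 + x_3^2 - x_2 + 1; remainder on division = x_3^2 - x_3.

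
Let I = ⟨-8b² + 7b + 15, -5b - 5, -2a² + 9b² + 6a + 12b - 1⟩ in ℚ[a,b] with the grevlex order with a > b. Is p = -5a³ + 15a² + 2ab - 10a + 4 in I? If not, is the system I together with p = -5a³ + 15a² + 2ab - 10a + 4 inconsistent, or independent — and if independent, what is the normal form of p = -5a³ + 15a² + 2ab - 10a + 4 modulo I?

-5a³ + 15a² + 2ab - 10a + 4 is independent of I; its normal form modulo I is -2a + 4.

First compute the reduced Gröbner basis of I by Buchberger's algorithm.
f_1 = -8b² + 7b + 15, LT = b².
f_2 = -5b - 5, LT = b.
f_3 = -2a² + 9b² + 6a + 12b - 1, LT = a².

S(f_1,f_2): lcm = b². S = -15/8b - 15/8.
  leading term b: subtract (⅜)·f_2 from -15/8b - 15/8 → 0
  remainder 0.

S(f_1,f_3): leading monomials are coprime, so the S-polynomial reduces to 0 (Buchberger's first criterion).
S(f_2,f_3): leading monomials are coprime, so the S-polynomial reduces to 0 (Buchberger's first criterion).
Every S-polynomial of the final basis reduces to 0, so we have a Gröbner basis.
Inter-reduce: drop elements whose leading term is divisible by another's, tail-reduce, and make monic.
Reduced Gröbner basis: {a² - 3a + 2, b + 1}.
Label its elements g_1 = a² - 3a + 2, g_2 = b + 1.

Reduce p = -5a³ + 15a² + 2ab - 10a + 4 modulo G:
  leading term a³: subtract (-5a)·g_1 from -5a³ + 15a² + 2ab - 10a + 4 → 2ab + 4
  leading term ab: subtract (2a)·g_2 from 2ab + 4 → -2a + 4
  leading term a: no divisor's leading term divides it; move -2a to the remainder.
  leading term 1: no divisor's leading term divides it; move 4 to the remainder.
  normal form = -2a + 4.
The normal form is nonzero, so p ∉ I. Since p minus its normal form lies in I, I + (p) = I + (r) where r = -2a + 4; decide whether this ideal is the whole ring.
Run Buchberger on G together with r (pairs among the g_i already reduce to 0 since G is a Gröbner basis):
g_1 = a² - 3a + 2, LT = a².
g_2 = b + 1, LT = b.
r = -2a + 4, LT = a.

S(g_1,g_2): leading monomials are coprime, so the S-polynomial reduces to 0 (Buchberger's first criterion).
S(g_1,r): lcm = a². S = -a + 2.
  leading term a: subtract (½)·r from -a + 2 → 0
  remainder 0.

S(g_2,r): leading monomials are coprime, so the S-polynomial reduces to 0 (Buchberger's first criterion).
Every S-polynomial of the final basis reduces to 0, so we have a Gröbner basis.
Inter-reduce: drop elements whose leading term is divisible by another's, tail-reduce, and make monic.
Reduced Gröbner basis: {a - 2, b + 1}.
The reduced Gröbner basis of I + (p) is {a - 2, b + 1} ≠ {1}, a proper ideal, so the enlarged system stays consistent: p is independent of I, with normal form -2a + 4.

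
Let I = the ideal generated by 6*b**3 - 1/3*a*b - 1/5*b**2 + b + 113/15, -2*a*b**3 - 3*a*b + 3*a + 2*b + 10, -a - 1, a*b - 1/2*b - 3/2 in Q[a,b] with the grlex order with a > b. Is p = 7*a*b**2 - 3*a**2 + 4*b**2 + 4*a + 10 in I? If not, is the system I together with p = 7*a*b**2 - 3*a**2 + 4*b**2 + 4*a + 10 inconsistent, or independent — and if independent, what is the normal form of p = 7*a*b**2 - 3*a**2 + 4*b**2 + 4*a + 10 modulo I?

First compute the reduced Gröbner basis of I by Buchberger's algorithm.
f_1 = 6*b**3 - 1/3*a*b - 1/5*b**2 + b + 113/15, LT = b**3.
f_2 = -2*a*b**3 - 3*a*b + 3*a + 2*b + 10, LT = a*b**3.
f_3 = -a - 1, LT = a.
f_4 = a*b - 1/2*b - 3/2, LT = a*b.

S(f_1,f_2): lcm = a*b**3. S = -1/18*a**2*b - 1/30*a*b**2 - 4/3*a*b + 124/45*a + b + 5.
  leading term a**2*b: subtract (1/18*a*b)·f_3 from -1/18*a**2*b - 1/30*a*b**2 - 4/3*a*b + 124/45*a + b + 5 → -1/30*a*b**2 - 23/18*a*b + 124/45*a + b + 5
  leading term a*b**2: subtract (1/30*b**2)·f_3 from -1/30*a*b**2 - 23/18*a*b + 124/45*a + b + 5 → -23/18*a*b + 1/30*b**2 + 124/45*a + b + 5
  leading term a*b: subtract (23/18*b)·f_3 from -23/18*a*b + 1/30*b**2 + 124/45*a + b + 5 → 1/30*b**2 + 124/45*a + 41/18*b + 5
  leading term b**2: no divisor's leading term divides it; move 1/30*b**2 to the remainder.
  leading term a: subtract (-124/45)·f_3 from 124/45*a + 41/18*b + 5 → 41/18*b + 101/45
  leading term b: no divisor's leading term divides it; move 41/18*b to the remainder.
  leading term 1: no divisor's leading term divides it; move 101/45 to the remainder.
  remainder 1/30*b**2 + 41/18*b + 101/45 ≠ 0; add h_5 = 1/30*b**2 + 41/18*b + 101/45 to the basis.

S(f_1,f_4): lcm = a*b**3. S = -1/18*a**2*b - 1/30*a*b**2 + 1/2*b**3 + 1/6*a*b + 3/2*b**2 + 113/90*a.
  leading term a**2*b: subtract (1/18*a*b)·f_3 from -1/18*a**2*b - 1/30*a*b**2 + 1/2*b**3 + 1/6*a*b + 3/2*b**2 + 113/90*a → -1/30*a*b**2 + 1/2*b**3 + 2/9*a*b + 3/2*b**2 + 113/90*a
  leading term a*b**2: subtract (1/30*b**2)·f_3 from -1/30*a*b**2 + 1/2*b**3 + 2/9*a*b + 3/2*b**2 + 113/90*a → 1/2*b**3 + 2/9*a*b + 23/15*b**2 + 113/90*a
  leading term b**3: subtract (1/12)·f_1 from 1/2*b**3 + 2/9*a*b + 23/15*b**2 + 113/90*a → 1/4*a*b + 31/20*b**2 + 113/90*a - 1/12*b - 113/180
  leading term a*b: subtract (-1/4*b)·f_3 from 1/4*a*b + 31/20*b**2 + 113/90*a - 1/12*b - 113/180 → 31/20*b**2 + 113/90*a - 1/3*b - 113/180
  leading term b**2: subtract (93/2)·h_5 from 31/20*b**2 + 113/90*a - 1/3*b - 113/180 → 113/90*a - 425/4*b - 18899/180
  leading term a: subtract (-113/90)·f_3 from 113/90*a - 425/4*b - 18899/180 → -425/4*b - 425/4
  leading term b: no divisor's leading term divides it; move -425/4*b to the remainder.
  leading term 1: no divisor's leading term divides it; move -425/4 to the remainder.
  remainder -425/4*b - 425/4 ≠ 0; add h_6 = -425/4*b - 425/4 to the basis.

The other S-polynomials (S(f_1,f_3), S(f_2,f_3), S(f_2,f_4), S(f_3,f_4), S(f_1,h_5), S(f_2,h_5), S(f_3,h_5), S(f_4,h_5), S(f_1,h_6), S(f_2,h_6), S(f_3,h_6), S(f_4,h_6), S(h_5,h_6)) all reduce to 0 modulo the current basis, so we have a Gröbner basis.
Inter-reduce: drop elements whose leading term is divisible by another's, tail-reduce, and make monic.
Reduced Gröbner basis: {a + 1, b + 1}.
Label its elements g_1 = a + 1, g_2 = b + 1.

Reduce p = 7*a*b**2 - 3*a**2 + 4*b**2 + 4*a + 10 modulo G:
  leading term a*b**2: subtract (7*b**2)·g_1 from 7*a*b**2 - 3*a**2 + 4*b**2 + 4*a + 10 → -3*a**2 - 3*b**2 + 4*a + 10
  leading term a**2: subtract (-3*a)·g_1 from -3*a**2 - 3*b**2 + 4*a + 10 → -3*b**2 + 7*a + 10
  leading term b**2: subtract (-3*b)·g_2 from -3*b**2 + 7*a + 10 → 7*a + 3*b + 10
  leading term a: subtract (7)·g_1 from 7*a + 3*b + 10 → 3*b + 3
  leading term b: subtract (3)·g_2 from 3*b + 3 → 0
  normal form = 0.
Since the normal form is 0, p ∈ I.

7*a*b**2 - 3*a**2 + 4*b**2 + 4*a + 10 lies in I (it reduces to 0).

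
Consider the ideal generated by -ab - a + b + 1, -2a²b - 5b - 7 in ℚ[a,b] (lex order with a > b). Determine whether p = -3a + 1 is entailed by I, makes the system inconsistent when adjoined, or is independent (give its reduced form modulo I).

Adjoining -3a + 1 makes the ideal the whole ring: the system is inconsistent.

First compute the reduced Gröbner basis of I by Buchberger's algorithm.
f_1 = -ab - a + b + 1, LT = ab.
f_2 = -2a²b - 5b - 7, LT = a²b.

S(f_1,f_2): lcm = a²b. S = a² - ab - a - 5/2b - 7/2.
  reduce S modulo (f_1, f_2):
  remainder a² - 7/2b - 9/2 ≠ 0; add h_3 = a² - 7/2b - 9/2 to the basis.

S(f_1,h_3): lcm = a²b. S = a² - ab - a + 7/2b² + 9/2b.
  reduce S modulo (f_1, f_2, h_3):
  remainder 7/2b² + 7b + 7/2 ≠ 0; add h_4 = 7/2b² + 7b + 7/2 to the basis.

The other S-polynomials (S(f_2,h_3), S(f_1,h_4), S(f_2,h_4), S(h_3,h_4)) all reduce to 0 modulo the current basis, so we have a Gröbner basis.
Inter-reduce: drop elements whose leading term is divisible by another's, tail-reduce, and make monic.
Reduced Gröbner basis: {a² - 7/2b - 9/2, ab + a - b - 1, b² + 2b + 1}.
Label its elements g_1 = a² - 7/2b - 9/2, g_2 = ab + a - b - 1, g_3 = b² + 2b + 1.

Reduce p = -3a + 1 modulo G:
  leading term a: no divisor's leading term divides it; move -3a to the remainder.
  leading term 1: no divisor's leading term divides it; move 1 to the remainder.
  normal form = -3a + 1.
The normal form is nonzero, so p ∉ I. Since p minus its normal form lies in I, I + (p) = I + (r) where r = -3a + 1; decide whether this ideal is the whole ring.
Run Buchberger on G together with r (pairs among the g_i already reduce to 0 since G is a Gröbner basis):
g_1 = a² - 7/2b - 9/2, LT = a².
g_2 = ab + a - b - 1, LT = ab.
g_3 = b² + 2b + 1, LT = b².
r = -3a + 1, LT = a.

S(g_1,r): lcm = a². S = ⅓a - 7/2b - 9/2.
  reduce S modulo (g_1, g_2, g_3, r):
  remainder -7/2b - 79/18 ≠ 0; add m_5 = -7/2b - 79/18 to the basis.

S(g_2,r): lcm = ab. S = a - ⅔b - 1.
  reduce S modulo (g_1, g_2, g_3, r, m_5):
  remainder 32/189 ≠ 0; add m_6 = 32/189 to the basis.

The other S-polynomials (S(g_1,g_2), S(g_1,g_3), S(g_2,g_3), S(g_3,r), S(g_1,m_5), S(g_2,m_5), S(g_3,m_5), S(r,m_5), S(g_1,m_6), S(g_2,m_6), S(g_3,m_6), S(r,m_6), S(m_5,m_6)) all reduce to 0 modulo the current basis, so we have a Gröbner basis.
Inter-reduce: drop elements whose leading term is divisible by another's, tail-reduce, and make monic.
Reduced Gröbner basis: {1}.
The reduced Gröbner basis of I + (p) is {1}: the ideal is the whole ring, so the enlarged system has no common solution — adjoining p is inconsistent.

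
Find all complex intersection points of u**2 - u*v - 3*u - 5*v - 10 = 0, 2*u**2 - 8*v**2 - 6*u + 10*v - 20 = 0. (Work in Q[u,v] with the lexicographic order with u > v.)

Compute a lex Gröbner basis by Buchberger's algorithm.
f_1 = u**2 - u*v - 3*u - 5*v - 10, LT = u**2.
f_2 = 2*u**2 - 6*u - 8*v**2 + 10*v - 20, LT = u**2.

S(f_1,f_2): lcm = u**2. S = -u*v + 4*v**2 - 10*v.
  reduce S modulo (f_1, f_2):
  remainder -u*v + 4*v**2 - 10*v ≠ 0; add h_3 = -u*v + 4*v**2 - 10*v to the basis.

S(f_1,h_3): lcm = u**2*v. S = 3*u*v**2 - 13*u*v - 5*v**2 - 10*v.
  reduce S modulo (f_1, f_2, h_3):
  remainder 12*v**3 - 87*v**2 + 120*v ≠ 0; add h_4 = 12*v**3 - 87*v**2 + 120*v to the basis.

The other S-polynomials (S(f_2,h_3), S(f_1,h_4), S(f_2,h_4), S(h_3,h_4)) all reduce to 0 modulo the current basis, so we have a Gröbner basis.
Inter-reduce: drop elements whose leading term is divisible by another's, tail-reduce, and make monic.
Reduced Gröbner basis: {u**2 - 3*u - 4*v**2 + 5*v - 10, u*v - 4*v**2 + 10*v, v**3 - 29/4*v**2 + 10*v}.

A lex Gröbner basis eliminates variables successively. Here v**3 - 29/4*v**2 + 10*v depends only on v, with roots {0, 29/8 - sqrt(201)/8, sqrt(201)/8 + 29/8}; lifting each root through the earlier basis elements recovers the full solutions.
  v = 0: the earlier basis element becomes u**2 - 3*u - 10 = 0, giving u = -2, 5 — points (-2, 0), (5, 0).
  v = 29/8 - sqrt(201)/8: the earlier basis elements become u**2 - 3*u - 57 + 3*sqrt(201) = 0; -sqrt(201)*u/8 + 29*u/8 - 231/8 + 19*sqrt(201)/8 = 0, giving u = 9/2 - sqrt(201)/2 — point (9/2 - sqrt(201)/2, 29/8 - sqrt(201)/8).
  v = sqrt(201)/8 + 29/8: the earlier basis elements become u**2 - 3*u - 57 - 3*sqrt(201) = 0; sqrt(201)*u/8 + 29*u/8 - 19*sqrt(201)/8 - 231/8 = 0, giving u = 9/2 + sqrt(201)/2 — point (9/2 + sqrt(201)/2, sqrt(201)/8 + 29/8).
This is the nonlinear analogue of row-reducing a linear system.

{(-2, 0), (5, 0), (9/2 - sqrt(201)/2, 29/8 - sqrt(201)/8), (9/2 + sqrt(201)/2, sqrt(201)/8 + 29/8)}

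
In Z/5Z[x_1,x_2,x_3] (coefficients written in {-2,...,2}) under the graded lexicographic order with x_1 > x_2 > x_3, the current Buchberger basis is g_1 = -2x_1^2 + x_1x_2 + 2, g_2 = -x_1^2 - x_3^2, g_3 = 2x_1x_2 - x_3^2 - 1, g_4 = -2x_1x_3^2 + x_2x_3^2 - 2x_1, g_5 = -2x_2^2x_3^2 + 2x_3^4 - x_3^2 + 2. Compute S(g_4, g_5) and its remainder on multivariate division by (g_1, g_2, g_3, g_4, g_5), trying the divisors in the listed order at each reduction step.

S(g_4, g_5) = x_1x_3^4 + 2x_2^3x_3^2 + x_1x_2^2 + 2x_1x_3^2 + x_1; remainder on division = 0.

lcm(LM(g_4), LM(g_5)) = x_1x_2^2x_3^2.
S = (lcm/LT(g_4))·g_4 − (lcm/LT(g_5))·g_5 = x_1x_3^4 + 2x_2^3x_3^2 + x_1x_2^2 + 2x_1x_3^2 + x_1.
Reduce S modulo (g_1, g_2, g_3, g_4, g_5) in that order:
  leading term x_1x_3^4: subtract (2x_3^2)·g_4 from x_1x_3^4 + 2x_2^3x_3^2 + x_1x_2^2 + 2x_1x_3^2 + x_1 → 2x_2^3x_3^2 - 2x_2x_3^4 + x_1x_2^2 + x_1x_3^2 + x_1
  leading term x_2^3x_3^2: subtract (-x_2)·g_5 from 2x_2^3x_3^2 - 2x_2x_3^4 + x_1x_2^2 + x_1x_3^2 + x_1 → x_1x_2^2 + x_1x_3^2 - x_2x_3^2 + x_1 + 2x_2
  leading term x_1x_2^2: subtract (-2x_2)·g_3 from x_1x_2^2 + x_1x_3^2 - x_2x_3^2 + x_1 + 2x_2 → x_1x_3^2 + 2x_2x_3^2 + x_1
  leading term x_1x_3^2: subtract (2)·g_4 from x_1x_3^2 + 2x_2x_3^2 + x_1 → 0
The remainder is 0, so this S-polynomial contributes no new basis element.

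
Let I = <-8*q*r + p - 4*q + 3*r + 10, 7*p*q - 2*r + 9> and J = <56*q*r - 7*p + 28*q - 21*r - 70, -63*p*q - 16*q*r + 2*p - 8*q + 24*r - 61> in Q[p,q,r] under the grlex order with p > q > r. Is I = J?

Yes, the ideals are equal.

Two ideals are equal iff their reduced Gröbner bases coincide (the reduced basis is unique for a fixed ordering).
Buchberger on the first generating set:
f_1 = -8*q*r + p - 4*q + 3*r + 10, LT = q*r.
f_2 = 7*p*q - 2*r + 9, LT = p*q.

S(f_1,f_2): lcm = p*q*r. S = -1/8*p**2 + 1/2*p*q - 3/8*p*r + 2/7*r**2 - 5/4*p - 9/7*r.
  leading term p**2: no divisor's leading term divides it; move -1/8*p**2 to the remainder.
  leading term p*q: subtract (1/14)·f_2 from 1/2*p*q - 3/8*p*r + 2/7*r**2 - 5/4*p - 9/7*r → -3/8*p*r + 2/7*r**2 - 5/4*p - 8/7*r - 9/14
  leading term p*r: no divisor's leading term divides it; move -3/8*p*r to the remainder.
  leading term r**2: no divisor's leading term divides it; move 2/7*r**2 to the remainder.
  leading term p: no divisor's leading term divides it; move -5/4*p to the remainder.
  leading term r: no divisor's leading term divides it; move -8/7*r to the remainder.
  leading term 1: no divisor's leading term divides it; move -9/14 to the remainder.
  remainder -1/8*p**2 - 3/8*p*r + 2/7*r**2 - 5/4*p - 8/7*r - 9/14 ≠ 0; add g_3 = -1/8*p**2 - 3/8*p*r + 2/7*r**2 - 5/4*p - 8/7*r - 9/14 to the basis.

The other S-polynomials (S(f_1,g_3), S(f_2,g_3)) all reduce to 0 modulo the current basis, so we have a Gröbner basis.
Inter-reduce: drop elements whose leading term is divisible by another's, tail-reduce, and make monic.
Reduced Gröbner basis: {p**2 + 3*p*r - 16/7*r**2 + 10*p + 64/7*r + 36/7, p*q - 2/7*r + 9/7, q*r - 1/8*p + 1/2*q - 3/8*r - 5/4}.

Buchberger on the second generating set:
h_1 = 56*q*r - 7*p + 28*q - 21*r - 70, LT = q*r.
h_2 = -63*p*q - 16*q*r + 2*p - 8*q + 24*r - 61, LT = p*q.

S(h_1,h_2): lcm = p*q*r. S = -16/63*q*r**2 - 1/8*p**2 + 1/2*p*q - 173/504*p*r - 8/63*q*r + 8/21*r**2 - 5/4*p - 61/63*r.
  leading term q*r**2: subtract (-2/441*r)·h_1 from -16/63*q*r**2 - 1/8*p**2 + 1/2*p*q - 173/504*p*r - 8/63*q*r + 8/21*r**2 - 5/4*p - 61/63*r → -1/8*p**2 + 1/2*p*q - 3/8*p*r + 2/7*r**2 - 5/4*p - 9/7*r
  leading term p**2: no divisor's leading term divides it; move -1/8*p**2 to the remainder.
  leading term p*q: subtract (-1/126)·h_2 from 1/2*p*q - 3/8*p*r + 2/7*r**2 - 5/4*p - 9/7*r → -3/8*p*r - 8/63*q*r + 2/7*r**2 - 311/252*p - 4/63*q - 23/21*r - 61/126
  leading term p*r: no divisor's leading term divides it; move -3/8*p*r to the remainder.
  leading term q*r: subtract (-1/441)·h_1 from -8/63*q*r + 2/7*r**2 - 311/252*p - 4/63*q - 23/21*r - 61/126 → 2/7*r**2 - 5/4*p - 8/7*r - 9/14
  leading term r**2: no divisor's leading term divides it; move 2/7*r**2 to the remainder.
  leading term p: no divisor's leading term divides it; move -5/4*p to the remainder.
  leading term r: no divisor's leading term divides it; move -8/7*r to the remainder.
  leading term 1: no divisor's leading term divides it; move -9/14 to the remainder.
  remainder -1/8*p**2 - 3/8*p*r + 2/7*r**2 - 5/4*p - 8/7*r - 9/14 ≠ 0; add k_3 = -1/8*p**2 - 3/8*p*r + 2/7*r**2 - 5/4*p - 8/7*r - 9/14 to the basis.

The other S-polynomials (S(h_1,k_3), S(h_2,k_3)) all reduce to 0 modulo the current basis, so we have a Gröbner basis.
Inter-reduce: drop elements whose leading term is divisible by another's, tail-reduce, and make monic.
Reduced Gröbner basis: {p**2 + 3*p*r - 16/7*r**2 + 10*p + 64/7*r + 36/7, p*q - 2/7*r + 9/7, q*r - 1/8*p + 1/2*q - 3/8*r - 5/4}.

The two bases agree; hence the ideals are identical.
The same test decides containment: I ⊆ J iff every generator of I reduces to 0 modulo a Gröbner basis of J.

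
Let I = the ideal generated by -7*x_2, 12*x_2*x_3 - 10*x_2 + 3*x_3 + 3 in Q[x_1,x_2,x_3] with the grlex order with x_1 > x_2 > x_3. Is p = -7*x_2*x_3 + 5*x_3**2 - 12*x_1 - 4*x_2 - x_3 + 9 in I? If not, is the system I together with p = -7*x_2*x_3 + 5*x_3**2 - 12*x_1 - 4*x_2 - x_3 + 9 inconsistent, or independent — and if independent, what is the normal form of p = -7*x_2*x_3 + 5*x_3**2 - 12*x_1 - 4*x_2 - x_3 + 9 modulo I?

First compute the reduced Gröbner basis of I by Buchberger's algorithm.
f_1 = -7*x_2, LT = x_2.
f_2 = 12*x_2*x_3 - 10*x_2 + 3*x_3 + 3, LT = x_2*x_3.

S(f_1,f_2): lcm = x_2*x_3. S = 5/6*x_2 - 1/4*x_3 - 1/4.
  leading term x_2: subtract (-5/42)·f_1 from 5/6*x_2 - 1/4*x_3 - 1/4 → -1/4*x_3 - 1/4
  leading term x_3: no divisor's leading term divides it; move -1/4*x_3 to the remainder.
  leading term 1: no divisor's leading term divides it; move -1/4 to the remainder.
  remainder -1/4*x_3 - 1/4 ≠ 0; add h_3 = -1/4*x_3 - 1/4 to the basis.

The other S-polynomials (S(f_1,h_3), S(f_2,h_3)) all reduce to 0 modulo the current basis, so we have a Gröbner basis.
Inter-reduce: drop elements whose leading term is divisible by another's, tail-reduce, and make monic.
Reduced Gröbner basis: {x_2, x_3 + 1}.
Label its elements g_1 = x_2, g_2 = x_3 + 1.

Reduce p = -7*x_2*x_3 + 5*x_3**2 - 12*x_1 - 4*x_2 - x_3 + 9 modulo G:
  leading term x_2*x_3: subtract (-7*x_3)·g_1 from -7*x_2*x_3 + 5*x_3**2 - 12*x_1 - 4*x_2 - x_3 + 9 → 5*x_3**2 - 12*x_1 - 4*x_2 - x_3 + 9
  leading term x_3**2: subtract (5*x_3)·g_2 from 5*x_3**2 - 12*x_1 - 4*x_2 - x_3 + 9 → -12*x_1 - 4*x_2 - 6*x_3 + 9
  leading term x_1: no divisor's leading term divides it; move -12*x_1 to the remainder.
  leading term x_2: subtract (-4)·g_1 from -4*x_2 - 6*x_3 + 9 → -6*x_3 + 9
  leading term x_3: subtract (-6)·g_2 from -6*x_3 + 9 → 15
  leading term 1: no divisor's leading term divides it; move 15 to the remainder.
  normal form = -12*x_1 + 15.
The normal form is nonzero, so p ∉ I. Since p minus its normal form lies in I, I + (p) = I + (r) where r = -12*x_1 + 15; decide whether this ideal is the whole ring.
Run Buchberger on G together with r (pairs among the g_i already reduce to 0 since G is a Gröbner basis):
g_1 = x_2, LT = x_2.
g_2 = x_3 + 1, LT = x_3.
r = -12*x_1 + 15, LT = x_1.

The S-polynomials (S(g_1,g_2), S(g_1,r), S(g_2,r)) all reduce to 0 modulo the current basis, so we have a Gröbner basis.
Inter-reduce: drop elements whose leading term is divisible by another's, tail-reduce, and make monic.
Reduced Gröbner basis: {x_1 - 5/4, x_2, x_3 + 1}.
The reduced Gröbner basis of I + (p) is {x_1 - 5/4, x_2, x_3 + 1} ≠ {1}, a proper ideal, so the enlarged system stays consistent: p is independent of I, with normal form -12*x_1 + 15.

-7*x_2*x_3 + 5*x_3**2 - 12*x_1 - 4*x_2 - x_3 + 9 is independent of I; its normal form modulo I is -12*x_1 + 15.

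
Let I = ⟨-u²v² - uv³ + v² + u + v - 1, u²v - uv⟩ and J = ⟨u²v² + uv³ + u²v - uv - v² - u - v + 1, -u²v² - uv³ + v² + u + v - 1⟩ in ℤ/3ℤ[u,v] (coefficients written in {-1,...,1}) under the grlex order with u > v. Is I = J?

Yes, the ideals are equal.

For a fixed monomial order, each ideal has a unique reduced Gröbner basis; comparing bases decides equality.
Buchberger on the first generating set:
f_1 = -u²v² - uv³ + v² + u + v - 1, LT = u²v².
f_2 = u²v - uv, LT = u²v.

S(f_1,f_2): lcm = u²v². S = uv³ + uv² - v² - u - v + 1.
  reduce S modulo (f_1, f_2):
  remainder uv³ + uv² - v² - u - v + 1 ≠ 0; add g_3 = uv³ + uv² - v² - u - v + 1 to the basis.

S(f_1,g_3): lcm = u²v³. S = uv⁴ - u²v² + uv² - v³ + u² - v² - u + v.
  reduce S modulo (f_1, f_2, g_3):
  remainder uv² + u² + uv - v² + u - v + 1 ≠ 0; add g_4 = uv² + u² + uv - v² + u - v + 1 to the basis.

S(f_1,g_4): lcm = u²v². S = uv³ - u³ - u²v + uv² - u² + uv - v² + u - v + 1.
  reduce S modulo (f_1, f_2, g_3, g_4):
  remainder -u³ - u² - u ≠ 0; add g_5 = -u³ - u² - u to the basis.

S(g_3,g_4): lcm = uv³. S = -u²v + v³ - uv - u + v + 1.
  reduce S modulo (f_1, f_2, g_3, g_4, g_5):
  remainder v³ + uv - u + v + 1 ≠ 0; add g_6 = v³ + uv - u + v + 1 to the basis.

The other S-polynomials (S(f_2,g_3), S(f_2,g_4), S(f_1,g_5), S(f_2,g_5), S(g_3,g_5), S(g_4,g_5), S(f_1,g_6), S(f_2,g_6), S(g_3,g_6), S(g_4,g_6), S(g_5,g_6)) all reduce to 0 modulo the current basis, so we have a Gröbner basis.
Inter-reduce: drop elements whose leading term is divisible by another's, tail-reduce, and make monic.
Reduced Gröbner basis: {u³ + u² + u, u²v - uv, uv² + u² + uv - v² + u - v + 1, v³ + uv - u + v + 1}.

Buchberger on the second generating set:
h_1 = u²v² + uv³ + u²v - uv - v² - u - v + 1, LT = u²v².
h_2 = -u²v² - uv³ + v² + u + v - 1, LT = u²v².

S(h_1,h_2): lcm = u²v². S = u²v - uv.
  reduce S modulo (h_1, h_2):
  remainder u²v - uv ≠ 0; add k_3 = u²v - uv to the basis.

S(h_1,k_3): lcm = u²v². S = uv³ + u²v + uv² - uv - v² - u - v + 1.
  reduce S modulo (h_1, h_2, k_3):
  remainder uv³ + uv² - v² - u - v + 1 ≠ 0; add k_4 = uv³ + uv² - v² - u - v + 1 to the basis.

S(h_1,k_4): lcm = u²v³. S = uv⁴ - v³ + u² - v² - u + v.
  reduce S modulo (h_1, h_2, k_3, k_4):
  remainder uv² + u² + uv - v² + u - v + 1 ≠ 0; add k_5 = uv² + u² + uv - v² + u - v + 1 to the basis.

S(h_1,k_5): lcm = u²v². S = uv³ - u³ + uv² - u² - v² + u - v + 1.
  reduce S modulo (h_1, h_2, k_3, k_4, k_5):
  remainder -u³ - u² - u ≠ 0; add k_6 = -u³ - u² - u to the basis.

S(k_4,k_5): lcm = uv³. S = -u²v + v³ - uv - u + v + 1.
  reduce S modulo (h_1, h_2, k_3, k_4, k_5, k_6):
  remainder v³ + uv - u + v + 1 ≠ 0; add k_7 = v³ + uv - u + v + 1 to the basis.

The other S-polynomials (S(h_2,k_3), S(h_2,k_4), S(k_3,k_4), S(h_2,k_5), S(k_3,k_5), S(h_1,k_6), S(h_2,k_6), S(k_3,k_6), S(k_4,k_6), S(k_5,k_6), S(h_1,k_7), S(h_2,k_7), S(k_3,k_7), S(k_4,k_7), S(k_5,k_7), S(k_6,k_7)) all reduce to 0 modulo the current basis, so we have a Gröbner basis.
Inter-reduce: drop elements whose leading term is divisible by another's, tail-reduce, and make monic.
Reduced Gröbner basis: {u³ + u² + u, u²v - uv, uv² + u² + uv - v² + u - v + 1, v³ + uv - u + v + 1}.

The two bases agree; hence the ideals are identical.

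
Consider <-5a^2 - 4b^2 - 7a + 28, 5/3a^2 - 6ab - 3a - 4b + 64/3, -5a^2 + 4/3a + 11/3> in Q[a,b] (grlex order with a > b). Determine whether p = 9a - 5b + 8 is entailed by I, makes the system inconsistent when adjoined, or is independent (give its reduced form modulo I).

Adjoining 9a - 5b + 8 makes the ideal the whole ring: the system is inconsistent.

First compute the reduced Gröbner basis of I by Buchberger's algorithm.
f_1 = -5a^2 - 4b^2 - 7a + 28, LT = a^2.
f_2 = 5/3a^2 - 6ab - 3a - 4b + 64/3, LT = a^2.
f_3 = -5a^2 + 4/3a + 11/3, LT = a^2.

S(f_1,f_2): lcm = a^2. S = 18/5ab + 4/5b^2 + 16/5a + 12/5b - 92/5.
  leading term ab: no divisor's leading term divides it; move 18/5ab to the remainder.
  leading term b^2: no divisor's leading term divides it; move 4/5b^2 to the remainder.
  leading term a: no divisor's leading term divides it; move 16/5a to the remainder.
  leading term b: no divisor's leading term divides it; move 12/5b to the remainder.
  leading term 1: no divisor's leading term divides it; move -92/5 to the remainder.
  remainder 18/5ab + 4/5b^2 + 16/5a + 12/5b - 92/5 ≠ 0; add h_4 = 18/5ab + 4/5b^2 + 16/5a + 12/5b - 92/5 to the basis.

S(f_1,f_3): lcm = a^2. S = 4/5b^2 + 5/3a - 73/15.
  leading term b^2: no divisor's leading term divides it; move 4/5b^2 to the remainder.
  leading term a: no divisor's leading term divides it; move 5/3a to the remainder.
  leading term 1: no divisor's leading term divides it; move -73/15 to the remainder.
  remainder 4/5b^2 + 5/3a - 73/15 ≠ 0; add h_5 = 4/5b^2 + 5/3a - 73/15 to the basis.

S(f_1,h_4): lcm = a^2b. S = -2/9ab^2 + 4/5b^3 - 8/9a^2 + 11/15ab + 46/9a - 28/5b.
  leading term ab^2: subtract (-5/81b)·h_4 from -2/9ab^2 + 4/5b^3 - 8/9a^2 + 11/15ab + 46/9a - 28/5b → 344/405b^3 - 8/9a^2 + 377/405ab + 4/27b^2 + 46/9a - 2728/405b
  leading term b^3: subtract (86/81b)·h_5 from 344/405b^3 - 8/9a^2 + 377/405ab + 4/27b^2 + 46/9a - 2728/405b → -8/9a^2 - 1019/1215ab + 4/27b^2 + 46/9a - 1906/1215b
  leading term a^2: subtract (8/45)·f_1 from -8/9a^2 - 1019/1215ab + 4/27b^2 + 46/9a - 1906/1215b → -1019/1215ab + 116/135b^2 + 286/45a - 1906/1215b - 224/45
  leading term ab: subtract (-1019/4374)·h_4 from -1019/1215ab + 116/135b^2 + 286/45a - 1906/1215b - 224/45 → 11434/10935b^2 + 15530/2187a - 736/729b - 101306/10935
  leading term b^2: subtract (5717/4374)·h_5 from 11434/10935b^2 + 15530/2187a - 736/729b - 101306/10935 → 64595/13122a - 736/729b - 38099/13122
  leading term a: no divisor's leading term divides it; move 64595/13122a to the remainder.
  leading term b: no divisor's leading term divides it; move -736/729b to the remainder.
  leading term 1: no divisor's leading term divides it; move -38099/13122 to the remainder.
  remainder 64595/13122a - 736/729b - 38099/13122 ≠ 0; add h_6 = 64595/13122a - 736/729b - 38099/13122 to the basis.

S(h_4,h_5): lcm = ab^2. S = 2/9b^3 - 25/12a^2 + 8/9ab + 2/3b^2 + 73/12a - 46/9b.
  leading term b^3: subtract (5/18b)·h_5 from 2/9b^3 - 25/12a^2 + 8/9ab + 2/3b^2 + 73/12a - 46/9b → -25/12a^2 + 23/54ab + 2/3b^2 + 73/12a - 203/54b
  leading term a^2: subtract (5/12)·f_1 from -25/12a^2 + 23/54ab + 2/3b^2 + 73/12a - 203/54b → 23/54ab + 7/3b^2 + 9a - 203/54b - 35/3
  leading term ab: subtract (115/972)·h_4 from 23/54ab + 7/3b^2 + 9a - 203/54b - 35/3 → 544/243b^2 + 2095/243a - 655/162b - 2306/243
  leading term b^2: subtract (680/243)·h_5 from 544/243b^2 + 2095/243a - 655/162b - 2306/243 → 2885/729a - 655/162b + 3010/729
  leading term a: subtract (10386/12919)·h_6 from 2885/729a - 655/162b + 3010/729 → -83497/25838b + 83497/12919
  leading term b: no divisor's leading term divides it; move -83497/25838b to the remainder.
  leading term 1: no divisor's leading term divides it; move 83497/12919 to the remainder.
  remainder -83497/25838b + 83497/12919 ≠ 0; add h_7 = -83497/25838b + 83497/12919 to the basis.

The other S-polynomials (S(f_2,f_3), S(f_2,h_4), S(f_3,h_4), S(f_1,h_5), S(f_2,h_5), S(f_3,h_5), S(f_1,h_6), S(f_2,h_6), S(f_3,h_6), S(h_4,h_6), S(h_5,h_6), S(f_1,h_7), S(f_2,h_7), S(f_3,h_7), S(h_4,h_7), S(h_5,h_7), S(h_6,h_7)) all reduce to 0 modulo the current basis, so we have a Gröbner basis.
Inter-reduce: drop elements whose leading term is divisible by another's, tail-reduce, and make monic.
Reduced Gröbner basis: {a - 1, b - 2}.
Label its elements g_1 = a - 1, g_2 = b - 2.

Reduce p = 9a - 5b + 8 modulo G:
  leading term a: subtract (9)·g_1 from 9a - 5b + 8 → -5b + 17
  leading term b: subtract (-5)·g_2 from -5b + 17 → 7
  leading term 1: no divisor's leading term divides it; move 7 to the remainder.
  normal form = 7.
The normal form is nonzero, so p ∉ I. Since p minus its normal form lies in I, I + (p) = I + (r) where r = 7; decide whether this ideal is the whole ring.
Here r = 7 is a nonzero constant, hence a unit: 1 ∈ I + (p), the Gröbner basis of I + (p) is {1}, and the enlarged system has no common solution — adjoining p is inconsistent.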